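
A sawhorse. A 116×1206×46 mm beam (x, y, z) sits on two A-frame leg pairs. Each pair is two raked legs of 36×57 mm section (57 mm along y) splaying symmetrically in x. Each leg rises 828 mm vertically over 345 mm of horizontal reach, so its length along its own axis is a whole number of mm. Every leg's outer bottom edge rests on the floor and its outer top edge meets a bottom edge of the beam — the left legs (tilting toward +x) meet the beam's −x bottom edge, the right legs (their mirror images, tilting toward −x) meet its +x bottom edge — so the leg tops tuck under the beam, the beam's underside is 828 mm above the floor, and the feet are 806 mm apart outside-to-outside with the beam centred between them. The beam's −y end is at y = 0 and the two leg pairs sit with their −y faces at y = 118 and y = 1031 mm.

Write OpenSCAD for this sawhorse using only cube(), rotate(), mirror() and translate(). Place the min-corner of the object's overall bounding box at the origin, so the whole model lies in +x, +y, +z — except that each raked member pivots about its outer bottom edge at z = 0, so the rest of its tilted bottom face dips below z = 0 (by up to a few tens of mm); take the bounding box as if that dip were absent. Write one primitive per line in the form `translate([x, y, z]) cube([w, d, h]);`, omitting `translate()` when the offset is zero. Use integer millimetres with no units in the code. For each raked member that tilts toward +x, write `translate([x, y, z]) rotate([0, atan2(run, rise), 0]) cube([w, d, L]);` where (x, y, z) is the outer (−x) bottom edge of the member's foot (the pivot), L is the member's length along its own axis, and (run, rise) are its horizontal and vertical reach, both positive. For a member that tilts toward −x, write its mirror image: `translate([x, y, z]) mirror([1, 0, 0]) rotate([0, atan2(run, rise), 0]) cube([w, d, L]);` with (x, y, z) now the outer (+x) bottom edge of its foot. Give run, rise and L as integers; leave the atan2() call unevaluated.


translate([345, 0, 828]) cube([116, 1206, 46]);
translate([0, 118, 0]) rotate([0, atan2(345, 828), 0]) cube([36, 57, 897]);
translate([806, 118, 0]) mirror([1, 0, 0]) rotate([0, atan2(345, 828), 0]) cube([36, 57, 897]);
translate([0, 1031, 0]) rotate([0, atan2(345, 828), 0]) cube([36, 57, 897]);
translate([806, 1031, 0]) mirror([1, 0, 0]) rotate([0, atan2(345, 828), 0]) cube([36, 57, 897]);


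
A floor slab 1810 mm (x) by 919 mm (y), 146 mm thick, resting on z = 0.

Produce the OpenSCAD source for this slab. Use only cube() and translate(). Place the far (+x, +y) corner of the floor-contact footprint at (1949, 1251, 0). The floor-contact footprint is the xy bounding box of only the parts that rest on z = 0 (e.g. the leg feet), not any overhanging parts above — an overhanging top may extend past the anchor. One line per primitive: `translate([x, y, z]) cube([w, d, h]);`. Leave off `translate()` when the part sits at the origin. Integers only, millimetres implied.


translate([139, 332, 0]) cube([1810, 919, 146]);


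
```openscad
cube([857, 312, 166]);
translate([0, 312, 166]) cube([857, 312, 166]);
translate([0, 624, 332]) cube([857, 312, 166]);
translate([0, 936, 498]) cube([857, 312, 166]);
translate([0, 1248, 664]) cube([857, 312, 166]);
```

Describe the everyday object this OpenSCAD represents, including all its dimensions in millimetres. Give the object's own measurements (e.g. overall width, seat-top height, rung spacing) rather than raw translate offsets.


A straight staircase of 5 solid steps. Each step is 857 mm wide (x), 312 mm deep (y, the going) and 166 mm tall (the rise). The first step rests on the floor; each subsequent step sits one going further in +y and one rise higher in +z, directly behind and above the previous step with no overlap.


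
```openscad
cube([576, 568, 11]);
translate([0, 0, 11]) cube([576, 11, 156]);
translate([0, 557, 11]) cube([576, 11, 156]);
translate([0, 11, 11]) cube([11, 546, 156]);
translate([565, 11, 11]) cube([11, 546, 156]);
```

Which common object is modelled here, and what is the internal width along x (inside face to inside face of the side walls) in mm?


An open box. The internal width is 554 mm.

A 576×568 base slab with four walls standing on it — an open box. The base is 576 mm wide and the walls are 11 mm thick, so the internal width is 576 − 2 × 11 = 554 mm.


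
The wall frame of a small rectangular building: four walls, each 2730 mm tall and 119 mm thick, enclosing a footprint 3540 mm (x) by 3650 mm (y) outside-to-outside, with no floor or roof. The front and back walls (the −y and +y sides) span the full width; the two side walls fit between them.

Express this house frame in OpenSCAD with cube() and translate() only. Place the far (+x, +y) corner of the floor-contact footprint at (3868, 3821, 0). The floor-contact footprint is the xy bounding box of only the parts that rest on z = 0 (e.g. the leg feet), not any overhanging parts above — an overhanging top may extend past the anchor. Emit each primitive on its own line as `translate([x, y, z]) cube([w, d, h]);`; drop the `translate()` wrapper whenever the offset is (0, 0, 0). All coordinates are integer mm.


translate([328, 171, 0]) cube([3540, 119, 2730]);
translate([328, 3702, 0]) cube([3540, 119, 2730]);
translate([328, 290, 0]) cube([119, 3412, 2730]);
translate([3749, 290, 0]) cube([119, 3412, 2730]);


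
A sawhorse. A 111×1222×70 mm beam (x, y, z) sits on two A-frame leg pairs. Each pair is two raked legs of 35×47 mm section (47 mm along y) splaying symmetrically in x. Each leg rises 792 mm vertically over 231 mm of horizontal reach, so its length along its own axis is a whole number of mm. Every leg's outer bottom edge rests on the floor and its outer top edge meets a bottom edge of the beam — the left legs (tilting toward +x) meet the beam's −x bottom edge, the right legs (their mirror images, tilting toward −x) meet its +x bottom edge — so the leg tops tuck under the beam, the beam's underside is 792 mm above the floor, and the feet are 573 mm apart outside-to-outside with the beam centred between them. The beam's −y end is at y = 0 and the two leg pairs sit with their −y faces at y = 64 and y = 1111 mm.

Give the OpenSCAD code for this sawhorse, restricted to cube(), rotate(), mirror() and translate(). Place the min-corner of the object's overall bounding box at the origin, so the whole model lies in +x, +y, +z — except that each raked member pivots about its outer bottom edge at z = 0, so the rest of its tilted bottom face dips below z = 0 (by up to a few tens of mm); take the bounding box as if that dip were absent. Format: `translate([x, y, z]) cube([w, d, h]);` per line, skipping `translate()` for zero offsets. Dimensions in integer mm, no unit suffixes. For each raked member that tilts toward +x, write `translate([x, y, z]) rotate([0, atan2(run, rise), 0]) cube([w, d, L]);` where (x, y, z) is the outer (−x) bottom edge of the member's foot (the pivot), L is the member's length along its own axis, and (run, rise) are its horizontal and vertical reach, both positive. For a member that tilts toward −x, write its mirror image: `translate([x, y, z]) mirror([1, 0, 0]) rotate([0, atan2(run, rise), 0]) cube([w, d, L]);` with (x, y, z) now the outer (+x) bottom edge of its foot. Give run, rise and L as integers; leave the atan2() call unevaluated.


// leg length = √(231² + 792²) = 825
// right-leg outer foot x = 2·231 + 111 = 573
// beam min-corner = (231, 0, 792)
translate([231, 0, 792]) cube([111, 1222, 70]);
translate([0, 64, 0]) rotate([0, atan2(231, 792), 0]) cube([35, 47, 825]);
translate([573, 64, 0]) mirror([1, 0, 0]) rotate([0, atan2(231, 792), 0]) cube([35, 47, 825]);
translate([0, 1111, 0]) rotate([0, atan2(231, 792), 0]) cube([35, 47, 825]);
translate([573, 1111, 0]) mirror([1, 0, 0]) rotate([0, atan2(231, 792), 0]) cube([35, 47, 825]);


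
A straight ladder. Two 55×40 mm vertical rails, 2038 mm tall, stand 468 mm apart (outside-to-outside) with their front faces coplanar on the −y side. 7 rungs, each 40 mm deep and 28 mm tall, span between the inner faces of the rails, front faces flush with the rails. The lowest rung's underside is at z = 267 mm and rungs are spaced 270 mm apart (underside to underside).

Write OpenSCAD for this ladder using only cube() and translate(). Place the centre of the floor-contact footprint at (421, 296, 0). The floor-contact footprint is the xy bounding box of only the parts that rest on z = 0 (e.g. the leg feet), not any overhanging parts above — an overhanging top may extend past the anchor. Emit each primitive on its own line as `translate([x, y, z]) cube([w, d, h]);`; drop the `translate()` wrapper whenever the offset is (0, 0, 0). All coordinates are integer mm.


// rung span = 468 - 2*55 = 358
// rung[k] z = 267 + k*270
translate([187, 276, 0]) cube([55, 40, 2038]);
translate([600, 276, 0]) cube([55, 40, 2038]);
translate([242, 276, 267]) cube([358, 40, 28]);
translate([242, 276, 537]) cube([358, 40, 28]);
translate([242, 276, 807]) cube([358, 40, 28]);
translate([242, 276, 1077]) cube([358, 40, 28]);
translate([242, 276, 1347]) cube([358, 40, 28]);
translate([242, 276, 1617]) cube([358, 40, 28]);
translate([242, 276, 1887]) cube([358, 40, 28]);


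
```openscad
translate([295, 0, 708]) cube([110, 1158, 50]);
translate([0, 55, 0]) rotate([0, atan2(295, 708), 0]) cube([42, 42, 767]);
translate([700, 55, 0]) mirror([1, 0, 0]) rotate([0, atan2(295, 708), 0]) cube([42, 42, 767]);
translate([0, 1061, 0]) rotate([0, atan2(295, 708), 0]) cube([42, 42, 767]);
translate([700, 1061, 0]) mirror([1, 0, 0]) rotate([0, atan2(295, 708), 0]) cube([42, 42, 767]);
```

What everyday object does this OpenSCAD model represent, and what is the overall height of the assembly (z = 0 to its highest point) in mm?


A sawhorse. The overall height is 758 mm.

A beam across two mirrored pairs of raked legs — a sawhorse. The beam's underside is at z = 708 (matching the legs' vertical rise in atan2(295, 708)) and the beam is 50 mm tall, so its top is at 708 + 50 = 758 mm. The raked legs top out at the beam's underside, so that is the highest point.


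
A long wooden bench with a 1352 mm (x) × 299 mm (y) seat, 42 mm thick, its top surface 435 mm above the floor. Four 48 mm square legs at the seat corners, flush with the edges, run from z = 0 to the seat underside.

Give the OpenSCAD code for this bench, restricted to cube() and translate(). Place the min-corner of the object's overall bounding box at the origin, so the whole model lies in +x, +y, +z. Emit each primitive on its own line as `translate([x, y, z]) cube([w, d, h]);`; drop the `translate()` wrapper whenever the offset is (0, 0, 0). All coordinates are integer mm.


translate([0, 0, 393]) cube([1352, 299, 42]);
cube([48, 48, 393]);
translate([0, 251, 0]) cube([48, 48, 393]);
translate([1304, 0, 0]) cube([48, 48, 393]);
translate([1304, 251, 0]) cube([48, 48, 393]);


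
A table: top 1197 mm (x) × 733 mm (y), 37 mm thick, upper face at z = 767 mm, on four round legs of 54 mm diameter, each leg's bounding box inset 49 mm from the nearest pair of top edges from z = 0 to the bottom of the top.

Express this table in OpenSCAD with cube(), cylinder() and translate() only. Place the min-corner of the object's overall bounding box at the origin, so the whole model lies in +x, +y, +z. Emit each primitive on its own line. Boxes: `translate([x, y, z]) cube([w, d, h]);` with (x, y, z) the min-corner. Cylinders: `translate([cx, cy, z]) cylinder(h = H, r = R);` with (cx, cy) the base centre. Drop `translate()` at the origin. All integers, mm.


// leg_h = 767 - 37 = 730
translate([0, 0, 730]) cube([1197, 733, 37]);
translate([76, 76, 0]) cylinder(h = 730, r = 27);
translate([1121, 76, 0]) cylinder(h = 730, r = 27);
translate([76, 657, 0]) cylinder(h = 730, r = 27);
translate([1121, 657, 0]) cylinder(h = 730, r = 27);


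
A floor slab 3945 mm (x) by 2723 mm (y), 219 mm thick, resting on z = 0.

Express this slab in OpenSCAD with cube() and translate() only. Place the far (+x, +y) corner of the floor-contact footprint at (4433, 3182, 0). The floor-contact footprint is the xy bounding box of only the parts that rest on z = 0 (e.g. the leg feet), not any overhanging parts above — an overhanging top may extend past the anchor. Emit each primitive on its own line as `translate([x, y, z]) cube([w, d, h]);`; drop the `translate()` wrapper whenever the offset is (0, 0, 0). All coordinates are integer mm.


translate([488, 459, 0]) cube([3945, 2723, 219]);


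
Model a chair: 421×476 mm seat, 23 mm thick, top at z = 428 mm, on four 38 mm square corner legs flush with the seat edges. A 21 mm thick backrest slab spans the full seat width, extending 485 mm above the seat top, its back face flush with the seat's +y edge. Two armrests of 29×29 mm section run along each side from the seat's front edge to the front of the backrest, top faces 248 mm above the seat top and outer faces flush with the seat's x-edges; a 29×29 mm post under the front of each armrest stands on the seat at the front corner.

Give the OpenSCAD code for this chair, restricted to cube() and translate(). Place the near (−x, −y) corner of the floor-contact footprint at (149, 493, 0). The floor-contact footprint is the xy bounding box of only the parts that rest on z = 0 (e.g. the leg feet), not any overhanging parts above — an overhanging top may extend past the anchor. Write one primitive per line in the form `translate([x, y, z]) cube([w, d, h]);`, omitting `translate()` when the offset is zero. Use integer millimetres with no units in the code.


// leg_h = 428 - 23 = 405
// arm post h = 248 - 29 = 219
translate([149, 493, 405]) cube([421, 476, 23]);
translate([149, 493, 0]) cube([38, 38, 405]);
translate([532, 493, 0]) cube([38, 38, 405]);
translate([149, 931, 0]) cube([38, 38, 405]);
translate([532, 931, 0]) cube([38, 38, 405]);
translate([149, 948, 428]) cube([421, 21, 485]);
translate([149, 493, 647]) cube([29, 455, 29]);
translate([541, 493, 647]) cube([29, 455, 29]);
translate([149, 493, 428]) cube([29, 29, 219]);
translate([541, 493, 428]) cube([29, 29, 219]);


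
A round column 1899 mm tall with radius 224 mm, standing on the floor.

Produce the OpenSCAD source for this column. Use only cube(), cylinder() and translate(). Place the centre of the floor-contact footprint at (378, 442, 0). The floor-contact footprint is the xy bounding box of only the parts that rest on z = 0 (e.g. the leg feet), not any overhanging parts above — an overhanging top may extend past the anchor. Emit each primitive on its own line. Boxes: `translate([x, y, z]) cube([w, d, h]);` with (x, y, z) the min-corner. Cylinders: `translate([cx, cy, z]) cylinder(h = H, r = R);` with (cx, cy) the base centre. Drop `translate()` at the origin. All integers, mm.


translate([378, 442, 0]) cylinder(h = 1899, r = 224);


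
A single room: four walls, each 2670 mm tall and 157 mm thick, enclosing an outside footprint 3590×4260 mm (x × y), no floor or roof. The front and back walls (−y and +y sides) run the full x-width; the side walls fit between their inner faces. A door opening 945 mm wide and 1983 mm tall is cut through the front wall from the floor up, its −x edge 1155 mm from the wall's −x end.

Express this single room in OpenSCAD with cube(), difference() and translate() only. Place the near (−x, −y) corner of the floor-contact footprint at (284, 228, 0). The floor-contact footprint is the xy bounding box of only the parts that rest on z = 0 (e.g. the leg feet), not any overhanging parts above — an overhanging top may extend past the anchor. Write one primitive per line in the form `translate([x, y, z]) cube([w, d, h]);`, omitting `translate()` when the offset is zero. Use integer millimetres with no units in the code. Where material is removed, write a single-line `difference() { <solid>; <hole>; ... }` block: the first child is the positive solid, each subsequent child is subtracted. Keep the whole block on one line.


difference() { translate([284, 228, 0]) cube([3590, 157, 2670]); translate([1439, 228, 0]) cube([945, 157, 1983]); }
translate([284, 4331, 0]) cube([3590, 157, 2670]);
translate([284, 385, 0]) cube([157, 3946, 2670]);
translate([3717, 385, 0]) cube([157, 3946, 2670]);


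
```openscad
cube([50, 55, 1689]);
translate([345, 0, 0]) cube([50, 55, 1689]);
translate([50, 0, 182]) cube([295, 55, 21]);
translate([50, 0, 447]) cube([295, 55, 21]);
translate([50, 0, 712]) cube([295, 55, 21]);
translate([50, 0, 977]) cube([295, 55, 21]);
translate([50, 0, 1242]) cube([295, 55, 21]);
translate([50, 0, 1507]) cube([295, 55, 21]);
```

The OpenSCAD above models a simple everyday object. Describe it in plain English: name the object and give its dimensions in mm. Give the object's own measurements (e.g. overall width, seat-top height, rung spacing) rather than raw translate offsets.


A straight ladder. Two 50×55 mm vertical rails, 1689 mm tall, stand 395 mm apart (outside-to-outside) with their front faces coplanar on the −y side. 6 rungs, each 55 mm deep and 21 mm tall, span between the inner faces of the rails, front faces flush with the rails. The lowest rung's underside is at z = 182 mm and rungs are spaced 265 mm apart (underside to underside).


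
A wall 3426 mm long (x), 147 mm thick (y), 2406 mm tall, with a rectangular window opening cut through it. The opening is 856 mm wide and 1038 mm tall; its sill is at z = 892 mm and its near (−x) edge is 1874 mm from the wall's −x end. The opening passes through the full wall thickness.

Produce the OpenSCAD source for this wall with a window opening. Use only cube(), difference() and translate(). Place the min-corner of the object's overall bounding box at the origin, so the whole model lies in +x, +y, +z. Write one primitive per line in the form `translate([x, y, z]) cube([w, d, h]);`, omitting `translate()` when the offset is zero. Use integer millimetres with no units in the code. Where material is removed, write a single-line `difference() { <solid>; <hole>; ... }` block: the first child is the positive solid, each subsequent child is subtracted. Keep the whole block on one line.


difference() { cube([3426, 147, 2406]); translate([1874, 0, 892]) cube([856, 147, 1038]); }


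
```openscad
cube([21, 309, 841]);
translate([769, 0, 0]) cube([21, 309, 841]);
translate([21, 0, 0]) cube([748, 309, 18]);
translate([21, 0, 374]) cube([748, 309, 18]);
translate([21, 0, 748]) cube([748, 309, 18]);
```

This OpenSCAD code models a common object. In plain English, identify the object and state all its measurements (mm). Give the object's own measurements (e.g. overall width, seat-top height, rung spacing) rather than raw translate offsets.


An open bookshelf. Two side panels, each 21 mm thick, 309 mm deep and 841 mm tall, stand 790 mm apart (outside-to-outside). Between them sit 3 shelves, each 18 mm thick and 309 mm deep, spanning the full gap between the sides. The bottom shelf rests on the floor (its underside at z = 0) and the clear gap between one shelf's top and the next shelf's underside is 356 mm.


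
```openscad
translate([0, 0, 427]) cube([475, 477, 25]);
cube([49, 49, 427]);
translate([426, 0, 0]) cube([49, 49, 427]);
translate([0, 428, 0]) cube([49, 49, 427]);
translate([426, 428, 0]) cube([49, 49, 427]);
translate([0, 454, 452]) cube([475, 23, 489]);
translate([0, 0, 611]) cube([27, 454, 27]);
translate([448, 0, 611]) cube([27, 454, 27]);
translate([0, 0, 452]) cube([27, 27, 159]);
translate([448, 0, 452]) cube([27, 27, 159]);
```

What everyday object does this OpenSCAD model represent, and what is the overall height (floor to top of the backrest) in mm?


A chair. The overall height is 941 mm.

A slab on four corner posts with a tall panel at the back — a chair. The seat slab sits at z = 427 with thickness 25, and the 489 mm backrest starts at the seat top, so the overall height is 427 + 25 + 489 = 941 mm.


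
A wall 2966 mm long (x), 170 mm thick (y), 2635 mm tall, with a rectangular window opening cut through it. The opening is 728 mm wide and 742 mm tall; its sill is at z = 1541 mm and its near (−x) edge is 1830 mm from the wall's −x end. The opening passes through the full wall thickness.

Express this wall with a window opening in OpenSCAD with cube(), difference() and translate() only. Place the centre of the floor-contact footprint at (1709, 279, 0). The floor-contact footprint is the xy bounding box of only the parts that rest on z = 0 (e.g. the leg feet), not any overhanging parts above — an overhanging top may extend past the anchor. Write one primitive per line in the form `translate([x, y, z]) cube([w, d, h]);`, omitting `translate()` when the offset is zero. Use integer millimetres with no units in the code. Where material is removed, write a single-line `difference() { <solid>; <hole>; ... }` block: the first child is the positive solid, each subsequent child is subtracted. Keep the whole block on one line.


difference() { translate([226, 194, 0]) cube([2966, 170, 2635]); translate([2056, 194, 1541]) cube([728, 170, 742]); }


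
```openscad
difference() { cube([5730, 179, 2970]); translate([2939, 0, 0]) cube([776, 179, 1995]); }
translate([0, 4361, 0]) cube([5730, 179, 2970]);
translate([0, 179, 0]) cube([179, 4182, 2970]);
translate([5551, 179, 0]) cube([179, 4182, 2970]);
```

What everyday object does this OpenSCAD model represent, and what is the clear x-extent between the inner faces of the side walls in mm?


A single room. The interior width is 5372 mm.

Four walls enclosing a rectangle with a door in the front wall — a room. Outside width 5730 minus two 179 mm walls gives 5372 mm.


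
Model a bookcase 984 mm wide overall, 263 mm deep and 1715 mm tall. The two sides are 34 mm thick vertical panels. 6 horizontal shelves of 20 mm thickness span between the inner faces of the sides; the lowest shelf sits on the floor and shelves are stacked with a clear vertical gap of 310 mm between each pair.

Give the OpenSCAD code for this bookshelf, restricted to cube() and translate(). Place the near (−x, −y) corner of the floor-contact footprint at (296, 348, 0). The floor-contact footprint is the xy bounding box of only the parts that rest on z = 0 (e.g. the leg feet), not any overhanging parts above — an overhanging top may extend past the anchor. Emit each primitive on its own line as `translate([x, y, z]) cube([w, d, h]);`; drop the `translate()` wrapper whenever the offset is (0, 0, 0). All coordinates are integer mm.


translate([296, 348, 0]) cube([34, 263, 1715]);
translate([1246, 348, 0]) cube([34, 263, 1715]);
translate([330, 348, 0]) cube([916, 263, 20]);
translate([330, 348, 330]) cube([916, 263, 20]);
translate([330, 348, 660]) cube([916, 263, 20]);
translate([330, 348, 990]) cube([916, 263, 20]);
translate([330, 348, 1320]) cube([916, 263, 20]);
translate([330, 348, 1650]) cube([916, 263, 20]);


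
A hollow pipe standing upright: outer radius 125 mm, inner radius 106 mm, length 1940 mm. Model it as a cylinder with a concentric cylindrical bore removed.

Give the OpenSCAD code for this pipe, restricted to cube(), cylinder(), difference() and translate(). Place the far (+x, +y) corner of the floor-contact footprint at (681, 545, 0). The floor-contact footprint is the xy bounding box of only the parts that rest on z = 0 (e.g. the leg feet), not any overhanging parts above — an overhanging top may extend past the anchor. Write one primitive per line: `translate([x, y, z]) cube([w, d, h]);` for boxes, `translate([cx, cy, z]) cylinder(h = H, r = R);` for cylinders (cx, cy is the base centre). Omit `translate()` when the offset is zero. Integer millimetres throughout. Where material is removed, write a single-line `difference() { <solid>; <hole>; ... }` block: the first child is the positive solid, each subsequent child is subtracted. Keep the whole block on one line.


difference() { translate([556, 420, 0]) cylinder(h = 1940, r = 125); translate([556, 420, 0]) cylinder(h = 1940, r = 106); }


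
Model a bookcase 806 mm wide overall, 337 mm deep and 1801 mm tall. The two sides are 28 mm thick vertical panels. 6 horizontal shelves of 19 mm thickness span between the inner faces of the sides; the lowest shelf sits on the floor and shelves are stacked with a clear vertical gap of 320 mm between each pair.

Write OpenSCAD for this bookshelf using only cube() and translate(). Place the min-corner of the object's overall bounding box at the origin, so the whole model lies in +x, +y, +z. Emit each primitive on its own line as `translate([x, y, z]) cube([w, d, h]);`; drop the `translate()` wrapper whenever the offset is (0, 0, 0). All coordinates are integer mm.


cube([28, 337, 1801]);
translate([778, 0, 0]) cube([28, 337, 1801]);
translate([28, 0, 0]) cube([750, 337, 19]);
translate([28, 0, 339]) cube([750, 337, 19]);
translate([28, 0, 678]) cube([750, 337, 19]);
translate([28, 0, 1017]) cube([750, 337, 19]);
translate([28, 0, 1356]) cube([750, 337, 19]);
translate([28, 0, 1695]) cube([750, 337, 19]);


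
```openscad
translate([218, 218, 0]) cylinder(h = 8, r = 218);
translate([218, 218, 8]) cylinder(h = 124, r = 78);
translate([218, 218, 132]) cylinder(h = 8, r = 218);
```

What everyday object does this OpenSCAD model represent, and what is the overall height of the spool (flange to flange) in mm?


A spool. The overall height is 140 mm.

Three coaxial cylinders, large–small–large — a spool. Two 8 mm flanges and a 124 mm core give 8 + 124 + 8 = 140 mm.


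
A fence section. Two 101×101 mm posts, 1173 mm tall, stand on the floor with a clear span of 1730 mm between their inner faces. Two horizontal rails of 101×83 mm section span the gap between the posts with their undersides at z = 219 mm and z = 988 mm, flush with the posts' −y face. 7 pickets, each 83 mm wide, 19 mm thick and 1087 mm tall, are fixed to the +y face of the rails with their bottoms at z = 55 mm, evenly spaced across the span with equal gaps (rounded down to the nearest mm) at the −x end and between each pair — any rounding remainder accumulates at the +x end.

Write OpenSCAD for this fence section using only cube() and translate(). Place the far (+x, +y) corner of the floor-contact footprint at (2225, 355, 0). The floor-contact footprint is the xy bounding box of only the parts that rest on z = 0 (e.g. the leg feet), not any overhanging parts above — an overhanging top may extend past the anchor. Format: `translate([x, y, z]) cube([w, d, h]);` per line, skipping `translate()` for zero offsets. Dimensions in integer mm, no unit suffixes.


translate([293, 254, 0]) cube([101, 101, 1173]);
translate([2124, 254, 0]) cube([101, 101, 1173]);
translate([394, 254, 219]) cube([1730, 101, 83]);
translate([394, 254, 988]) cube([1730, 101, 83]);
translate([537, 355, 55]) cube([83, 19, 1087]);
translate([763, 355, 55]) cube([83, 19, 1087]);
translate([989, 355, 55]) cube([83, 19, 1087]);
translate([1215, 355, 55]) cube([83, 19, 1087]);
translate([1441, 355, 55]) cube([83, 19, 1087]);
translate([1667, 355, 55]) cube([83, 19, 1087]);
translate([1893, 355, 55]) cube([83, 19, 1087]);


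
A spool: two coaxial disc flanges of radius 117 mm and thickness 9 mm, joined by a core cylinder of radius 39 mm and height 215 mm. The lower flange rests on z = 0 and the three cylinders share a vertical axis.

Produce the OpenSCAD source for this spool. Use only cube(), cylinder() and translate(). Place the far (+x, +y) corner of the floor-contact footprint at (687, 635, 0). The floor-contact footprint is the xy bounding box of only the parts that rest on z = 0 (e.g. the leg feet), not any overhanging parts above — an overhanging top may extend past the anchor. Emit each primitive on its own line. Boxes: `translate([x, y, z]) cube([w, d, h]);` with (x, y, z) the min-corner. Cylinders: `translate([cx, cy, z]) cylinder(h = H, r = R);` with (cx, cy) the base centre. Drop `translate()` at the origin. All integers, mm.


translate([570, 518, 0]) cylinder(h = 9, r = 117);
translate([570, 518, 9]) cylinder(h = 215, r = 39);
translate([570, 518, 224]) cylinder(h = 9, r = 117);


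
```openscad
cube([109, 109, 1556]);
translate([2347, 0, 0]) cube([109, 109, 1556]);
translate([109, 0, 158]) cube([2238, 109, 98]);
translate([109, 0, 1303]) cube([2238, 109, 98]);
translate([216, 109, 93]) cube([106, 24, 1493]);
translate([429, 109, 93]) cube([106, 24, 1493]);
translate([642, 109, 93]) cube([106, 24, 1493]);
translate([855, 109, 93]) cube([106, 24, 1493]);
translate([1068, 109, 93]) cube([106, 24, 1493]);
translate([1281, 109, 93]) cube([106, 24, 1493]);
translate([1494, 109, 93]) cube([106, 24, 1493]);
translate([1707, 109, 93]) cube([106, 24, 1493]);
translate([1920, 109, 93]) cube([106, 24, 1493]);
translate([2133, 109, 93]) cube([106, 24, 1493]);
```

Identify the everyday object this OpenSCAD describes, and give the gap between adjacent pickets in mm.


A fence section. The picket gap is 107 mm.

Two posts, two rails, 10 pickets — a fence section. Span 2238 mm holds 10 pickets of 106 mm with 11 equal gaps: ⌊(2238 − 10·106) / 11⌋ = 107 mm.


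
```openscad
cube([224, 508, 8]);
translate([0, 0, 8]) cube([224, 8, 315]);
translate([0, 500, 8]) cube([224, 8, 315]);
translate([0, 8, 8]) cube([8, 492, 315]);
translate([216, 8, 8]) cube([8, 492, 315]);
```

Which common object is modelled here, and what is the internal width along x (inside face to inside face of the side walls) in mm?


An open box. The internal width is 208 mm.

A 224×508 base slab with four walls standing on it — an open box. The base is 224 mm wide and the walls are 8 mm thick, so the internal width is 224 − 2 × 8 = 208 mm.


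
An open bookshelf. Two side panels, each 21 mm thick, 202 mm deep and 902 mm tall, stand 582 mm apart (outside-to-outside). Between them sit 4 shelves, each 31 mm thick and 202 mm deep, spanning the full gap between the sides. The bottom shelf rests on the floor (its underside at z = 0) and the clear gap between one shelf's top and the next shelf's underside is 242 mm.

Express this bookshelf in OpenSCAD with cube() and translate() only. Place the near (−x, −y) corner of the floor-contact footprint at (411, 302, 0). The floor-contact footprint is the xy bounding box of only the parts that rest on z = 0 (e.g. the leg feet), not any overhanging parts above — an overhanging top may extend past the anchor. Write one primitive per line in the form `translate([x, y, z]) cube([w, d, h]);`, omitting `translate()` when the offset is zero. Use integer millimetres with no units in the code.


translate([411, 302, 0]) cube([21, 202, 902]);
translate([972, 302, 0]) cube([21, 202, 902]);
translate([432, 302, 0]) cube([540, 202, 31]);
translate([432, 302, 273]) cube([540, 202, 31]);
translate([432, 302, 546]) cube([540, 202, 31]);
translate([432, 302, 819]) cube([540, 202, 31]);


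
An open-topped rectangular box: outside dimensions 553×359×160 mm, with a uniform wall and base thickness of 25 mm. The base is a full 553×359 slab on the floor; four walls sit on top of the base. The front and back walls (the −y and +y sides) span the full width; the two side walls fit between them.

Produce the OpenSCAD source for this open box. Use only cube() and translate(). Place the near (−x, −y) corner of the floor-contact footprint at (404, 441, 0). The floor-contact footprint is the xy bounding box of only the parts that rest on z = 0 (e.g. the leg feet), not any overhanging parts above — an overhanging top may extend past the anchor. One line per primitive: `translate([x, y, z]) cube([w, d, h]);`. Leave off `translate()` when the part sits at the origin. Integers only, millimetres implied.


translate([404, 441, 0]) cube([553, 359, 25]);
translate([404, 441, 25]) cube([553, 25, 135]);
translate([404, 775, 25]) cube([553, 25, 135]);
translate([404, 466, 25]) cube([25, 309, 135]);
translate([932, 466, 25]) cube([25, 309, 135]);


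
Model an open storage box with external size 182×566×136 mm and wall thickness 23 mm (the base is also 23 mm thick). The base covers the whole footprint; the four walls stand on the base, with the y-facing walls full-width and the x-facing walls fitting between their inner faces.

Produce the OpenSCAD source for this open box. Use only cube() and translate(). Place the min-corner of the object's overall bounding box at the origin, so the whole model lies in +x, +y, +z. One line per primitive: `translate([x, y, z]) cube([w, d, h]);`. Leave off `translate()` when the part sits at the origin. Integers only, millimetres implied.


cube([182, 566, 23]);
translate([0, 0, 23]) cube([182, 23, 113]);
translate([0, 543, 23]) cube([182, 23, 113]);
translate([0, 23, 23]) cube([23, 520, 113]);
translate([159, 23, 23]) cube([23, 520, 113]);


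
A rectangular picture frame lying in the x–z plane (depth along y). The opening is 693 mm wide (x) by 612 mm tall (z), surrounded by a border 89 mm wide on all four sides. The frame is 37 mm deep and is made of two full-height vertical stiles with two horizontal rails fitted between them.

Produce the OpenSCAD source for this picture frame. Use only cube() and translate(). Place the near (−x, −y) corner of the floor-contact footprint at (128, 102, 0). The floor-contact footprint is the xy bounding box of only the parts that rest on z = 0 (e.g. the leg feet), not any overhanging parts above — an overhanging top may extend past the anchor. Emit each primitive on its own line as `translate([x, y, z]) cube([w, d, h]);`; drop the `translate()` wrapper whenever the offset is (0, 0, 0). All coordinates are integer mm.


translate([128, 102, 0]) cube([89, 37, 790]);
translate([910, 102, 0]) cube([89, 37, 790]);
translate([217, 102, 0]) cube([693, 37, 89]);
translate([217, 102, 701]) cube([693, 37, 89]);


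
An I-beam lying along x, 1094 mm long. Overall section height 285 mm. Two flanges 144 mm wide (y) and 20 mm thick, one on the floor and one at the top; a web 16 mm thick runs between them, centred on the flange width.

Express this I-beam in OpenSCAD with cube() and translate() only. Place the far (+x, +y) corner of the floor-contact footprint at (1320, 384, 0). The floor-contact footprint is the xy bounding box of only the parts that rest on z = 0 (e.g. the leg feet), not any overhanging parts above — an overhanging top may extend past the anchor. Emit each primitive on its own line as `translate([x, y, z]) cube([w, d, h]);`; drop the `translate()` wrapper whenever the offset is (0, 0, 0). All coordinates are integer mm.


translate([226, 240, 0]) cube([1094, 144, 20]);
translate([226, 304, 20]) cube([1094, 16, 245]);
translate([226, 240, 265]) cube([1094, 144, 20]);


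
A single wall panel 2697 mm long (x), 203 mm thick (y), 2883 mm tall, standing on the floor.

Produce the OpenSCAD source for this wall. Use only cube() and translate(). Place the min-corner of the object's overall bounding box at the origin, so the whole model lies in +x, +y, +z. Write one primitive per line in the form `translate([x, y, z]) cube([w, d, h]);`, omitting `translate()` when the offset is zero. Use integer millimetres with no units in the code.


cube([2697, 203, 2883]);


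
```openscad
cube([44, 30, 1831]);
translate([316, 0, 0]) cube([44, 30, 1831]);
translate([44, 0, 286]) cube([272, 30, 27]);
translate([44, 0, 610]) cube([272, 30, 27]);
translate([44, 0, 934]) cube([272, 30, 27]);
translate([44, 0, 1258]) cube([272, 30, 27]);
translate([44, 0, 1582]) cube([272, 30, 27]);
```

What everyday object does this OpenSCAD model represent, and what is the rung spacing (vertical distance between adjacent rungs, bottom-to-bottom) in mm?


A ladder. The rung spacing is 324 mm.

Two tall 44×30 posts with 5 short bars between them — a ladder. Adjacent rungs sit at z = 286 and z = 610, so the spacing is 610 − 286 = 324 mm.


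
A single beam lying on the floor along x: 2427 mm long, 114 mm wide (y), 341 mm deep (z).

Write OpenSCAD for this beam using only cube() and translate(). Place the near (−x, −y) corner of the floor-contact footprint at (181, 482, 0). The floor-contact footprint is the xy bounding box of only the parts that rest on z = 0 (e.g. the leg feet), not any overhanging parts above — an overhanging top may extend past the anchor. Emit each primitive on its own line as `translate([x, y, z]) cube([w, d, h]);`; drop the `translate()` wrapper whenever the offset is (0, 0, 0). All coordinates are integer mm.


translate([181, 482, 0]) cube([2427, 114, 341]);


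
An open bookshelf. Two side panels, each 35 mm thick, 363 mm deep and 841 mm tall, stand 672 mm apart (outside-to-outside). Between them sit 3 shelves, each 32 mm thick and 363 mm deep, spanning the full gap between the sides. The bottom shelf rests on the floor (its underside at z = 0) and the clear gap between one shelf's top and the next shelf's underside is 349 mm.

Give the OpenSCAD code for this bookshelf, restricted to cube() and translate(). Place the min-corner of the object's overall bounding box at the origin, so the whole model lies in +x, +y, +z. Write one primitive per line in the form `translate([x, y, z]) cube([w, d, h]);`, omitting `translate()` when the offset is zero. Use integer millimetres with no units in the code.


cube([35, 363, 841]);
translate([637, 0, 0]) cube([35, 363, 841]);
translate([35, 0, 0]) cube([602, 363, 32]);
translate([35, 0, 381]) cube([602, 363, 32]);
translate([35, 0, 762]) cube([602, 363, 32]);


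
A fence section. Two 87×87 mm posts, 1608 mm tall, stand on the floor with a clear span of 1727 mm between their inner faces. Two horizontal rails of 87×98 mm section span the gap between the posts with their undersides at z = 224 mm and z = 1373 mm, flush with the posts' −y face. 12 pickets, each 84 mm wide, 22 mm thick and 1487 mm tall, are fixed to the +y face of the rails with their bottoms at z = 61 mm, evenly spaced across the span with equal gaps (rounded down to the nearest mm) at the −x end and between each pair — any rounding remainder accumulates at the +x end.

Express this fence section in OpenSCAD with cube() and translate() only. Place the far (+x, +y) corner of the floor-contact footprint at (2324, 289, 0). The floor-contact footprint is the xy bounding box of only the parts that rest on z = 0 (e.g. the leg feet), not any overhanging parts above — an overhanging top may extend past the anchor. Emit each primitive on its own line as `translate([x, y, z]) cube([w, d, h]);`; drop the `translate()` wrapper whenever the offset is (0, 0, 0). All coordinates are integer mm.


translate([423, 202, 0]) cube([87, 87, 1608]);
translate([2237, 202, 0]) cube([87, 87, 1608]);
translate([510, 202, 224]) cube([1727, 87, 98]);
translate([510, 202, 1373]) cube([1727, 87, 98]);
translate([565, 289, 61]) cube([84, 22, 1487]);
translate([704, 289, 61]) cube([84, 22, 1487]);
translate([843, 289, 61]) cube([84, 22, 1487]);
translate([982, 289, 61]) cube([84, 22, 1487]);
translate([1121, 289, 61]) cube([84, 22, 1487]);
translate([1260, 289, 61]) cube([84, 22, 1487]);
translate([1399, 289, 61]) cube([84, 22, 1487]);
translate([1538, 289, 61]) cube([84, 22, 1487]);
translate([1677, 289, 61]) cube([84, 22, 1487]);
translate([1816, 289, 61]) cube([84, 22, 1487]);
translate([1955, 289, 61]) cube([84, 22, 1487]);
translate([2094, 289, 61]) cube([84, 22, 1487]);


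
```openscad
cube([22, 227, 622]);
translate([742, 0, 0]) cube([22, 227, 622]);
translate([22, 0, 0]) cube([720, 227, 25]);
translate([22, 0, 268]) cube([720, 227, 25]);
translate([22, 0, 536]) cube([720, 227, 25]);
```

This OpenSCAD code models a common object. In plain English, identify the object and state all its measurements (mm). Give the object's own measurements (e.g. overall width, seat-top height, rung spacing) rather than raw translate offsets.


An open bookshelf. Two side panels, each 22 mm thick, 227 mm deep and 622 mm tall, stand 764 mm apart (outside-to-outside). Between them sit 3 shelves, each 25 mm thick and 227 mm deep, spanning the full gap between the sides. The bottom shelf rests on the floor (its underside at z = 0) and the clear gap between one shelf's top and the next shelf's underside is 243 mm.


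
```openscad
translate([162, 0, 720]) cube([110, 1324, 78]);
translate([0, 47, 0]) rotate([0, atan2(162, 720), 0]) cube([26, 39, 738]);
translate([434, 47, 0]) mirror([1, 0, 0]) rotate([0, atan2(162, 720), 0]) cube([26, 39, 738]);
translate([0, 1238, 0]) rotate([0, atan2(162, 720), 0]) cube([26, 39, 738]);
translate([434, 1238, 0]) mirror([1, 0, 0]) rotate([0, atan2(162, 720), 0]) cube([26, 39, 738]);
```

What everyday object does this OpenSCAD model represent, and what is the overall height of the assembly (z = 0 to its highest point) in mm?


A sawhorse. The overall height is 798 mm.

A beam across two mirrored pairs of raked legs — a sawhorse. The beam's underside is at z = 720 (matching the legs' vertical rise in atan2(162, 720)) and the beam is 78 mm tall, so its top is at 720 + 78 = 798 mm. The raked legs top out at the beam's underside, so that is the highest point.
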